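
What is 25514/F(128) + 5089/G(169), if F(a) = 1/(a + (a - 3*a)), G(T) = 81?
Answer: -264524063/81 ≈ -3.2657e+6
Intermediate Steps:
F(a) = -1/a (F(a) = 1/(a - 2*a) = 1/(-a) = -1/a)
25514/F(128) + 5089/G(169) = 25514/((-1/128)) + 5089/81 = 25514/((-1*1/128)) + 5089*(1/81) = 25514/(-1/128) + 5089/81 = 25514*(-128) + 5089/81 = -3265792 + 5089/81 = -264524063/81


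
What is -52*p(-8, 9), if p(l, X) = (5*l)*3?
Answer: 6240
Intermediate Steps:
p(l, X) = 15*l
-52*p(-8, 9) = -780*(-8) = -52*(-120) = 6240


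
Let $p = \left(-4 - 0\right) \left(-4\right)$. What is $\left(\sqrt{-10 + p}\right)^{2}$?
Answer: $6$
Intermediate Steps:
$p = 16$ ($p = \left(-4 + 0\right) \left(-4\right) = \left(-4\right) \left(-4\right) = 16$)
$\left(\sqrt{-10 + p}\right)^{2} = \left(\sqrt{-10 + 16}\right)^{2} = \left(\sqrt{6}\right)^{2} = 6$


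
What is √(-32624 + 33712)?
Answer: 8*√17 ≈ 32.985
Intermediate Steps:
√(-32624 + 33712) = √1088 = 8*√17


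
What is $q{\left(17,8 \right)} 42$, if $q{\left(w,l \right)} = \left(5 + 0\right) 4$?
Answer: $840$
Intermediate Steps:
$q{\left(w,l \right)} = 20$ ($q{\left(w,l \right)} = 5 \cdot 4 = 20$)
$q{\left(17,8 \right)} 42 = 20 \cdot 42 = 840$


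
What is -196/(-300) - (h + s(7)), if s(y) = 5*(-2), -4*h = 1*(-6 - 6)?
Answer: 574/75 ≈ 7.6533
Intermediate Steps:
h = 3 (h = -(-6 - 6)/4 = -(-12)/4 = -¼*(-12) = 3)
s(y) = -10
-196/(-300) - (h + s(7)) = -196/(-300) - (3 - 10) = -196*(-1/300) - 1*(-7) = 49/75 + 7 = 574/75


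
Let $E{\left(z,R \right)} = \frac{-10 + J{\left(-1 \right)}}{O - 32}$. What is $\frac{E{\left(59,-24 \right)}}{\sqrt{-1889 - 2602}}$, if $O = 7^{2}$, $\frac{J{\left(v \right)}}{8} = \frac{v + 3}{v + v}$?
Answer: $\frac{6 i \sqrt{499}}{8483} \approx 0.0158 i$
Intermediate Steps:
$J{\left(v \right)} = \frac{4 \left(3 + v\right)}{v}$ ($J{\left(v \right)} = 8 \frac{v + 3}{v + v} = 8 \frac{3 + v}{2 v} = \frac{4 \left(3 + v\right)}{v}$)
$O = 49$
$E{\left(z,R \right)} = - \frac{18}{17}$ ($E{\left(z,R \right)} = \frac{-10 + \left(4 + \frac{12}{-1}\right)}{49 - 32} = \frac{-10 + \left(4 + 12 \left(-1\right)\right)}{17} = \left(-10 + \left(4 - 12\right)\right) \frac{1}{17} = \left(-10 - 8\right) \frac{1}{17} = \left(-18\right) \frac{1}{17} = - \frac{18}{17}$)
$\frac{E{\left(59,-24 \right)}}{\sqrt{-1889 - 2602}} = - \frac{18}{17 \sqrt{-1889 - 2602}} = - \frac{18}{17 \sqrt{-4491}} = - \frac{18}{17 \cdot 3 i \sqrt{499}} = - \frac{18 \left(- \frac{i \sqrt{499}}{1497}\right)}{17} = \frac{6 i \sqrt{499}}{8483}$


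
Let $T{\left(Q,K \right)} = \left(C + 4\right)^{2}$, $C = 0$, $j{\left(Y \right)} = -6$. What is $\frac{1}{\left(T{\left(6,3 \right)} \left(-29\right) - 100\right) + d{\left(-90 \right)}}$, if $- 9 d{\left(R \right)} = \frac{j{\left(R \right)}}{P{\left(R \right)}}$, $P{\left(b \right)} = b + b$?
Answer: $- \frac{270}{152281} \approx -0.001773$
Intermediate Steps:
$P{\left(b \right)} = 2 b$
$d{\left(R \right)} = \frac{1}{3 R}$ ($d{\left(R \right)} = - \frac{\left(-6\right) \frac{1}{2 R}}{9} = - \frac{\left(-3\right) \frac{1}{R}}{9} = \frac{1}{3 R}$)
$T{\left(Q,K \right)} = 16$ ($T{\left(Q,K \right)} = \left(0 + 4\right)^{2} = 4^{2} = 16$)
$\frac{1}{\left(T{\left(6,3 \right)} \left(-29\right) - 100\right) + d{\left(-90 \right)}} = \frac{1}{\left(16 \left(-29\right) - 100\right) + \frac{1}{3 \left(-90\right)}} = \frac{1}{\left(-464 - 100\right) + \frac{1}{3} \left(- \frac{1}{90}\right)} = \frac{1}{-564 - \frac{1}{270}} = \frac{1}{- \frac{152281}{270}} = - \frac{270}{152281}$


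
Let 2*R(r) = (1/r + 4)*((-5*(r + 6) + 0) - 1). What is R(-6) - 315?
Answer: -3803/12 ≈ -316.92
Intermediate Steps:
R(r) = (-31 - 5*r)*(4 + 1/r)/2 (R(r) = ((1/r + 4)*((-5*(r + 6) + 0) - 1))/2 = ((4 + 1/r)*((-5*(6 + r) + 0) - 1))/2 = ((4 + 1/r)*(((-30 - 5*r) + 0) - 1))/2 = ((4 + 1/r)*((-30 - 5*r) - 1))/2 = ((4 + 1/r)*(-31 - 5*r))/2 = ((-31 - 5*r)*(4 + 1/r))/2 = (-31 - 5*r)*(4 + 1/r)/2)
R(-6) - 315 = (½)*(-31 - 1*(-6)*(129 + 20*(-6)))/(-6) - 315 = (½)*(-⅙)*(-31 - 1*(-6)*(129 - 120)) - 315 = (½)*(-⅙)*(-31 - 1*(-6)*9) - 315 = (½)*(-⅙)*(-31 + 54) - 315 = (½)*(-⅙)*23 - 315 = -23/12 - 315 = -3803/12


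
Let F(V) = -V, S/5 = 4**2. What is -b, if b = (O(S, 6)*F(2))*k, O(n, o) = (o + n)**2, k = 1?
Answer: 14792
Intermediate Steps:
S = 80 (S = 5*4**2 = 5*16 = 80)
O(n, o) = (n + o)**2
b = -14792 (b = ((80 + 6)**2*(-1*2))*1 = (86**2*(-2))*1 = (7396*(-2))*1 = -14792*1 = -14792)
-b = -1*(-14792) = 14792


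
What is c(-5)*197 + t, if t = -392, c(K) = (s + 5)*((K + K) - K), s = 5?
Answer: -10242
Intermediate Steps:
c(K) = 10*K (c(K) = (5 + 5)*((K + K) - K) = 10*(2*K - K) = 10*K)
c(-5)*197 + t = (10*(-5))*197 - 392 = -50*197 - 392 = -9850 - 392 = -10242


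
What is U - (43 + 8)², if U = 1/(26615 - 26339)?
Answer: -717875/276 ≈ -2601.0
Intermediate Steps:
U = 1/276 ≈ 0.0036232
U - (43 + 8)² = 1/276 - (43 + 8)² = 1/276 - 1*51² = 1/276 - 1*2601 = 1/276 - 2601 = -717875/276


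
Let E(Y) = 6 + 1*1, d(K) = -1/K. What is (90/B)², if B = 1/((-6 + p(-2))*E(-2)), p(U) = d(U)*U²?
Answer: 6350400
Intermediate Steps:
p(U) = -U (p(U) = (-1/U)*U² = -U)
E(Y) = 7 (E(Y) = 6 + 1 = 7)
B = -1/28 (B = 1/((-6 - 1*(-2))*7) = 1/((-6 + 2)*7) = 1/(-4*7) = 1/(-28) = -1/28 ≈ -0.035714)
(90/B)² = (90/(-1/28))² = (90*(-28))² = (-2520)² = 6350400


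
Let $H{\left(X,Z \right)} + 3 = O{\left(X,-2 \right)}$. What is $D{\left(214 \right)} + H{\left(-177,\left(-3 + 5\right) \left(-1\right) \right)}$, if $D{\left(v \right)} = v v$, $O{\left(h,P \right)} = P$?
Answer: $45791$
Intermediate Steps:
$H{\left(X,Z \right)} = -5$ ($H{\left(X,Z \right)} = -3 - 2 = -5$)
$D{\left(v \right)} = v^{2}$
$D{\left(214 \right)} + H{\left(-177,\left(-3 + 5\right) \left(-1\right) \right)} = 214^{2} - 5 = 45796 - 5 = 45791$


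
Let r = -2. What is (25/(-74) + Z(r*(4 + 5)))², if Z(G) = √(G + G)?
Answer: (-25 + 444*I)²/5476 ≈ -35.886 - 4.0541*I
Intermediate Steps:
Z(G) = √2*√G (Z(G) = √(2*G) = √2*√G)
(25/(-74) + Z(r*(4 + 5)))² = (25/(-74) + √2*√(-2*(4 + 5)))² = (25*(-1/74) + √2*√(-2*9))² = (-25/74 + √2*√(-18))² = (-25/74 + √2*(3*I*√2))² = (-25/74 + 6*I)²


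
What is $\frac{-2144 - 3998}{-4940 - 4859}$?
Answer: $\frac{6142}{9799} \approx 0.6268$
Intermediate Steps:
$\frac{-2144 - 3998}{-4940 - 4859} = - \frac{6142}{-9799} = \left(-6142\right) \left(- \frac{1}{9799}\right) = \frac{6142}{9799}$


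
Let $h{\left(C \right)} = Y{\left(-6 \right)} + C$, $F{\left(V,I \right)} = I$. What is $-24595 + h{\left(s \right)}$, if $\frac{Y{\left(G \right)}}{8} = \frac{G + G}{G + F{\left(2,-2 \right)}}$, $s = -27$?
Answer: $-24610$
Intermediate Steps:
$Y{\left(G \right)} = \frac{16 G}{-2 + G}$ ($Y{\left(G \right)} = 8 \frac{G + G}{G - 2} = 8 \frac{2 G}{-2 + G} = \frac{16 G}{-2 + G}$)
$h{\left(C \right)} = 12 + C$ ($h{\left(C \right)} = 16 \left(-6\right) \frac{1}{-2 - 6} + C = 16 \left(-6\right) \frac{1}{-8} + C = 16 \left(-6\right) \left(- \frac{1}{8}\right) + C = 12 + C$)
$-24595 + h{\left(s \right)} = -24595 + \left(12 - 27\right) = -24595 - 15 = -24610$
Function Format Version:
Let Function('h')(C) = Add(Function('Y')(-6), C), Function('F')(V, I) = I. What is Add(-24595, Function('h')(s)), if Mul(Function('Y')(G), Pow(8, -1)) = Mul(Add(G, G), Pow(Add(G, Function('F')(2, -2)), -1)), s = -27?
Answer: -24610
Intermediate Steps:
Function('Y')(G) = Mul(16, G, Pow(Add(-2, G), -1)) (Function('Y')(G) = Mul(8, Mul(Add(G, G), Pow(Add(G, -2), -1))) = Mul(8, Mul(Mul(2, G), Pow(Add(-2, G), -1))) = Mul(8, Mul(2, G, Pow(Add(-2, G), -1))) = Mul(16, G, Pow(Add(-2, G), -1)))
Function('h')(C) = Add(12, C) (Function('h')(C) = Add(Mul(16, -6, Pow(Add(-2, -6), -1)), C) = Add(Mul(16, -6, Pow(-8, -1)), C) = Add(Mul(16, -6, Rational(-1, 8)), C) = Add(12, C))
Add(-24595, Function('h')(s)) = Add(-24595, Add(12, -27)) = Add(-24595, -15) = -24610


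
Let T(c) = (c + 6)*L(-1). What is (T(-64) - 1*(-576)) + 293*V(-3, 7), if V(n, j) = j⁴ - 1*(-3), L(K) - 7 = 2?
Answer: 704426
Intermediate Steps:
L(K) = 9 (L(K) = 7 + 2 = 9)
V(n, j) = 3 + j⁴ (V(n, j) = j⁴ + 3 = 3 + j⁴)
T(c) = 54 + 9*c (T(c) = (c + 6)*9 = (6 + c)*9 = 54 + 9*c)
(T(-64) - 1*(-576)) + 293*V(-3, 7) = ((54 + 9*(-64)) - 1*(-576)) + 293*(3 + 7⁴) = ((54 - 576) + 576) + 293*(3 + 2401) = (-522 + 576) + 293*2404 = 54 + 704372 = 704426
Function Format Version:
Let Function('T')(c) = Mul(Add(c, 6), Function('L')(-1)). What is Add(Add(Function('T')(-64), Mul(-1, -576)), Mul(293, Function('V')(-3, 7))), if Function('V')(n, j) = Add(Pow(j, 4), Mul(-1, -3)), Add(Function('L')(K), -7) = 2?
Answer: 704426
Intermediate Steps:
Function('L')(K) = 9 (Function('L')(K) = Add(7, 2) = 9)
Function('V')(n, j) = Add(3, Pow(j, 4)) (Function('V')(n, j) = Add(Pow(j, 4), 3) = Add(3, Pow(j, 4)))
Function('T')(c) = Add(54, Mul(9, c)) (Function('T')(c) = Mul(Add(c, 6), 9) = Mul(Add(6, c), 9) = Add(54, Mul(9, c)))
Add(Add(Function('T')(-64), Mul(-1, -576)), Mul(293, Function('V')(-3, 7))) = Add(Add(Add(54, Mul(9, -64)), Mul(-1, -576)), Mul(293, Add(3, Pow(7, 4)))) = Add(Add(Add(54, -576), 576), Mul(293, Add(3, 2401))) = Add(Add(-522, 576), Mul(293, 2404)) = Add(54, 704372) = 704426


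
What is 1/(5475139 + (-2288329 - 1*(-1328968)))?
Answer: 1/4515778 ≈ 2.2145e-7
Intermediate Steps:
1/(5475139 + (-2288329 - 1*(-1328968))) = 1/(5475139 + (-2288329 + 1328968)) = 1/(5475139 - 959361) = 1/4515778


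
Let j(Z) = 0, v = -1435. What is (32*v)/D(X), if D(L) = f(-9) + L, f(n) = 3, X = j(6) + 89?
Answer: -11480/23 ≈ -499.13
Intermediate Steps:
X = 89 (X = 0 + 89 = 89)
D(L) = 3 + L
(32*v)/D(X) = (32*(-1435))/(3 + 89) = -45920/92 = -45920*1/92 = -11480/23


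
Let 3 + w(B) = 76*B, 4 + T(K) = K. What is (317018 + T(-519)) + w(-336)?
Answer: 290956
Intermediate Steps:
T(K) = -4 + K
w(B) = -3 + 76*B
(317018 + T(-519)) + w(-336) = (317018 + (-4 - 519)) + (-3 + 76*(-336)) = (317018 - 523) + (-3 - 25536) = 316495 - 25539 = 290956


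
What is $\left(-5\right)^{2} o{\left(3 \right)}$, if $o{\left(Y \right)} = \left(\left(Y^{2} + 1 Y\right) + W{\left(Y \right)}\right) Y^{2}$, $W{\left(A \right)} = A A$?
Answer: $4725$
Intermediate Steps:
$W{\left(A \right)} = A^{2}$
$o{\left(Y \right)} = Y^{2} \left(Y + 2 Y^{2}\right)$ ($o{\left(Y \right)} = \left(\left(Y^{2} + 1 Y\right) + Y^{2}\right) Y^{2} = \left(\left(Y^{2} + Y\right) + Y^{2}\right) Y^{2} = \left(\left(Y + Y^{2}\right) + Y^{2}\right) Y^{2} = \left(Y + 2 Y^{2}\right) Y^{2} = Y^{2} \left(Y + 2 Y^{2}\right)$)
$\left(-5\right)^{2} o{\left(3 \right)} = \left(-5\right)^{2} \cdot 3^{3} \left(1 + 2 \cdot 3\right) = 25 \cdot 27 \left(1 + 6\right) = 25 \cdot 27 \cdot 7 = 25 \cdot 189 = 4725$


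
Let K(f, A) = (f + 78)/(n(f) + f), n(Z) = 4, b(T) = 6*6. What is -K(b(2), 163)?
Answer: -57/20 ≈ -2.8500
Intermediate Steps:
b(T) = 36
K(f, A) = (78 + f)/(4 + f) (K(f, A) = (f + 78)/(4 + f) = (78 + f)/(4 + f))
-K(b(2), 163) = -(78 + 36)/(4 + 36) = -114/40 = -1*57/20 = -57/20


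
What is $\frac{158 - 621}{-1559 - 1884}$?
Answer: $\frac{463}{3443} \approx 0.13448$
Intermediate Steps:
$\frac{158 - 621}{-1559 - 1884} = - \frac{463}{-3443} = \left(-463\right) \left(- \frac{1}{3443}\right) = \frac{463}{3443}$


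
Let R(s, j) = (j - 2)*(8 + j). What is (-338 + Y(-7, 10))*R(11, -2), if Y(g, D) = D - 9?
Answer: 8088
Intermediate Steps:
R(s, j) = (-2 + j)*(8 + j)
Y(g, D) = -9 + D
(-338 + Y(-7, 10))*R(11, -2) = (-338 + (-9 + 10))*(-16 + (-2)² + 6*(-2)) = (-338 + 1)*(-16 + 4 - 12) = -337*(-24) = 8088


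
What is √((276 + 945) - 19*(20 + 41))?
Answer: √62 ≈ 7.8740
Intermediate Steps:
√((276 + 945) - 19*(20 + 41)) = √(1221 - 19*61) = √(1221 - 1159) = √62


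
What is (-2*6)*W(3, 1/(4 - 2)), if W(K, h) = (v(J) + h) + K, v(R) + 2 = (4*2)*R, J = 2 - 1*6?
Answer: 366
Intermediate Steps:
J = -4 (J = 2 - 6 = -4)
v(R) = -2 + 8*R (v(R) = -2 + (4*2)*R = -2 + 8*R)
W(K, h) = -34 + K + h (W(K, h) = ((-2 + 8*(-4)) + h) + K = ((-2 - 32) + h) + K = (-34 + h) + K = -34 + K + h)
(-2*6)*W(3, 1/(4 - 2)) = (-2*6)*(-34 + 3 + 1/(4 - 2)) = -12*(-34 + 3 + 1/2) = -12*(-34 + 3 + ½) = -12*(-61/2) = 366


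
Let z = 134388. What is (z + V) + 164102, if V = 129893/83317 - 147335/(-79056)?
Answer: 1966089239715683/6586708752 ≈ 2.9849e+5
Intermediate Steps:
V = 22544331203/6586708752 (V = 129893*(1/83317) - 147335*(-1/79056) = 129893/83317 + 147335/79056 = 22544331203/6586708752 ≈ 3.4227)
(z + V) + 164102 = (134388 + 22544331203/6586708752) + 164102 = 885197160094979/6586708752 + 164102 = 1966089239715683/6586708752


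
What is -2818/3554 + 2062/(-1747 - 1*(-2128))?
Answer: 3127345/677037 ≈ 4.6192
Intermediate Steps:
-2818/3554 + 2062/(-1747 - 1*(-2128)) = -2818*1/3554 + 2062/(-1747 + 2128) = -1409/1777 + 2062/381 = 3127345/677037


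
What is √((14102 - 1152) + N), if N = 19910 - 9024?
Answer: 2*√5959 ≈ 154.39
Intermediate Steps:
N = 10886
√((14102 - 1152) + N) = √((14102 - 1152) + 10886) = √(12950 + 10886) = √23836 = 2*√5959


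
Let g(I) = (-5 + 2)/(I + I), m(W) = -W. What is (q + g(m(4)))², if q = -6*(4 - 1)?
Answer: 19881/64 ≈ 310.64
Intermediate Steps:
q = -18 (q = -6*3 = -18)
g(I) = -3/(2*I) (g(I) = -3*1/(2*I) = -3/(2*I))
(q + g(m(4)))² = (-18 - 3/(2*((-1*4))))² = (-18 - 3/2/(-4))² = (-18 - 3/2*(-¼))² = (-18 + 3/8)² = (-141/8)² = 19881/64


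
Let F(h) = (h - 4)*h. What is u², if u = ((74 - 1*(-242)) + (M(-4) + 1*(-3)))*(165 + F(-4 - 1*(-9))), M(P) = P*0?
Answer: 2831304100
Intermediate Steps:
F(h) = h*(-4 + h) (F(h) = (-4 + h)*h = h*(-4 + h))
M(P) = 0
u = 53210 (u = ((74 - 1*(-242)) + (0 + 1*(-3)))*(165 + (-4 - 1*(-9))*(-4 + (-4 - 1*(-9)))) = ((74 + 242) + (0 - 3))*(165 + (-4 + 9)*(-4 + (-4 + 9))) = (316 - 3)*(165 + 5*(-4 + 5)) = 313*(165 + 5*1) = 313*(165 + 5) = 313*170 = 53210)
u² = 53210² = 2831304100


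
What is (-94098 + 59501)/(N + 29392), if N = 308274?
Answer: -34597/337666 ≈ -0.10246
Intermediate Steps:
(-94098 + 59501)/(N + 29392) = (-94098 + 59501)/(308274 + 29392) = -34597/337666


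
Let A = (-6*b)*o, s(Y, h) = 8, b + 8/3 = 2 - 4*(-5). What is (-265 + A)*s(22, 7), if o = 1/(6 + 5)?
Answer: -24248/11 ≈ -2204.4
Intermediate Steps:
b = 58/3 (b = -8/3 + (2 - 4*(-5)) = -8/3 + (2 + 20) = -8/3 + 22 = 58/3 ≈ 19.333)
o = 1/11 ≈ 0.090909
A = -116/11 (A = -6*58/3*(1/11) = -116*1/11 = -116/11 ≈ -10.545)
(-265 + A)*s(22, 7) = (-265 - 116/11)*8 = -3031/11*8 = -24248/11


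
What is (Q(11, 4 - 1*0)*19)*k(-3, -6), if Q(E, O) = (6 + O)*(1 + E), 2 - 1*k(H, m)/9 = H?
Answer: 102600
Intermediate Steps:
k(H, m) = 18 - 9*H
Q(E, O) = (1 + E)*(6 + O)
(Q(11, 4 - 1*0)*19)*k(-3, -6) = ((6 + (4 - 1*0) + 6*11 + 11*(4 - 1*0))*19)*(18 - 9*(-3)) = ((6 + (4 + 0) + 66 + 11*(4 + 0))*19)*(18 + 27) = ((6 + 4 + 66 + 11*4)*19)*45 = ((6 + 4 + 66 + 44)*19)*45 = (120*19)*45 = 2280*45 = 102600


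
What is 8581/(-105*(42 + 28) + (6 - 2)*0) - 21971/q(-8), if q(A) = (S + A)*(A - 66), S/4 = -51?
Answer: -148052789/57653400 ≈ -2.5680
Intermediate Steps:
S = -204 (S = 4*(-51) = -204)
q(A) = (-204 + A)*(-66 + A) (q(A) = (-204 + A)*(A - 66) = (-204 + A)*(-66 + A))
8581/(-105*(42 + 28) + (6 - 2)*0) - 21971/q(-8) = 8581/(-105*(42 + 28) + (6 - 2)*0) - 21971/(13464 + (-8)**2 - 270*(-8)) = 8581/(-105*70 + 4*0) - 21971/(13464 + 64 + 2160) = 8581/(-7350 + 0) - 21971/15688 = 8581/(-7350) - 21971*1/15688 = 8581*(-1/7350) - 21971/15688 = -8581/7350 - 21971/15688 = -148052789/57653400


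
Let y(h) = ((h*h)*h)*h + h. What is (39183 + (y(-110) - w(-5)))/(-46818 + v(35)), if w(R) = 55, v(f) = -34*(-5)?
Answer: -73224509/23324 ≈ -3139.4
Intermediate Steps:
v(f) = 170
y(h) = h + h**4 (y(h) = (h**2*h)*h + h = h**3*h + h = h**4 + h = h + h**4)
(39183 + (y(-110) - w(-5)))/(-46818 + v(35)) = (39183 + ((-110 + (-110)**4) - 1*55))/(-46818 + 170) = (39183 + ((-110 + 146410000) - 55))/(-46648) = (39183 + (146409890 - 55))*(-1/46648) = (39183 + 146409835)*(-1/46648) = 146449018*(-1/46648) = -73224509/23324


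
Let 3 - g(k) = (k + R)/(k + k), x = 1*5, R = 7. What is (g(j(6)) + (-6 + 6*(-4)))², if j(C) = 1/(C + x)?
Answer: 4356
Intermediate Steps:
x = 5
j(C) = 1/(5 + C) (j(C) = 1/(C + 5) = 1/(5 + C))
g(k) = 3 - (7 + k)/(2*k) (g(k) = 3 - (k + 7)/(k + k) = 3 - (7 + k)/(2*k))
(g(j(6)) + (-6 + 6*(-4)))² = ((-7 + 5/(5 + 6))/(2*(1/(5 + 6))) + (-6 + 6*(-4)))² = ((-7 + 5/11)/(2*(1/11)) + (-6 - 24))² = ((-7 + 5*(1/11))/(2*(1/11)) - 30)² = ((½)*11*(-7 + 5/11) - 30)² = ((½)*11*(-72/11) - 30)² = (-36 - 30)² = (-66)² = 4356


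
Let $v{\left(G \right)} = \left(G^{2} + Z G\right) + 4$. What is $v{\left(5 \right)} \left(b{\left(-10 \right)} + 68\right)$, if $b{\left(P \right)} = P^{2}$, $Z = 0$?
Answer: $4872$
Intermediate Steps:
$v{\left(G \right)} = 4 + G^{2}$ ($v{\left(G \right)} = \left(G^{2} + 0 G\right) + 4 = \left(G^{2} + 0\right) + 4 = G^{2} + 4 = 4 + G^{2}$)
$v{\left(5 \right)} \left(b{\left(-10 \right)} + 68\right) = \left(4 + 5^{2}\right) \left(\left(-10\right)^{2} + 68\right) = \left(4 + 25\right) \left(100 + 68\right) = 29 \cdot 168 = 4872$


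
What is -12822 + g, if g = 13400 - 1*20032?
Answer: -19454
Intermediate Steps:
g = -6632 (g = 13400 - 20032 = -6632)
-12822 + g = -12822 - 6632 = -19454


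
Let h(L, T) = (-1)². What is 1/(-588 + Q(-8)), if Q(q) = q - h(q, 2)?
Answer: -1/597 ≈ -0.0016750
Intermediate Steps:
h(L, T) = 1
Q(q) = -1 + q (Q(q) = q - 1*1 = q - 1 = -1 + q)
1/(-588 + Q(-8)) = 1/(-588 + (-1 - 8)) = 1/(-588 - 9) = 1/(-597) = -1/597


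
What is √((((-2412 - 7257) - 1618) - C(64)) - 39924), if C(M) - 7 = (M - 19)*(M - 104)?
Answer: I*√49418 ≈ 222.3*I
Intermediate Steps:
C(M) = 7 + (-104 + M)*(-19 + M) (C(M) = 7 + (M - 19)*(M - 104) = 7 + (-19 + M)*(-104 + M) = 7 + (-104 + M)*(-19 + M))
√((((-2412 - 7257) - 1618) - C(64)) - 39924) = √((((-2412 - 7257) - 1618) - (1983 + 64² - 123*64)) - 39924) = √(((-9669 - 1618) - (1983 + 4096 - 7872)) - 39924) = √((-11287 - 1*(-1793)) - 39924) = √((-11287 + 1793) - 39924) = √(-9494 - 39924) = √(-49418) = I*√49418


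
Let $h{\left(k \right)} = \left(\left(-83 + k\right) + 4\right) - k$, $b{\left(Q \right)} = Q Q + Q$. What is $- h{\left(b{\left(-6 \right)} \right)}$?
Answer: $79$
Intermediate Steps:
$b{\left(Q \right)} = Q + Q^{2}$ ($b{\left(Q \right)} = Q^{2} + Q = Q + Q^{2}$)
$h{\left(k \right)} = -79$ ($h{\left(k \right)} = \left(-79 + k\right) - k = -79$)
$- h{\left(b{\left(-6 \right)} \right)} = \left(-1\right) \left(-79\right) = 79$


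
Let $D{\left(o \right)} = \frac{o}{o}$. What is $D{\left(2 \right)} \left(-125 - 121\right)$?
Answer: $-246$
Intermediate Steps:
$D{\left(o \right)} = 1$
$D{\left(2 \right)} \left(-125 - 121\right) = 1 \left(-125 - 121\right) = 1 \left(-246\right) = -246$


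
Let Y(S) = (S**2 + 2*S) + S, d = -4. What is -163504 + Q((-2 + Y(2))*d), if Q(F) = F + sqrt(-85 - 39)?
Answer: -163536 + 2*I*sqrt(31) ≈ -1.6354e+5 + 11.136*I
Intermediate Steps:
Y(S) = S**2 + 3*S
Q(F) = F + 2*I*sqrt(31) (Q(F) = F + sqrt(-124) = F + 2*I*sqrt(31))
-163504 + Q((-2 + Y(2))*d) = -163504 + ((-2 + 2*(3 + 2))*(-4) + 2*I*sqrt(31)) = -163504 + ((-2 + 2*5)*(-4) + 2*I*sqrt(31)) = -163504 + ((-2 + 10)*(-4) + 2*I*sqrt(31)) = -163504 + (8*(-4) + 2*I*sqrt(31)) = -163504 + (-32 + 2*I*sqrt(31)) = -163536 + 2*I*sqrt(31)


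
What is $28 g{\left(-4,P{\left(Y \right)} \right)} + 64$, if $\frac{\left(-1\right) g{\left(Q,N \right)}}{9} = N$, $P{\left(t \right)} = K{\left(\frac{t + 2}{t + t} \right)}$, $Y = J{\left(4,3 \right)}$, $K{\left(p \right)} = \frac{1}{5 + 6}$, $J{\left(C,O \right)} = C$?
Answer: $\frac{452}{11} \approx 41.091$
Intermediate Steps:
$K{\left(p \right)} = \frac{1}{11}$
$Y = 4$
$P{\left(t \right)} = \frac{1}{11}$
$g{\left(Q,N \right)} = - 9 N$
$28 g{\left(-4,P{\left(Y \right)} \right)} + 64 = 28 \left(\left(-9\right) \frac{1}{11}\right) + 64 = 28 \left(- \frac{9}{11}\right) + 64 = - \frac{252}{11} + 64 = \frac{452}{11}$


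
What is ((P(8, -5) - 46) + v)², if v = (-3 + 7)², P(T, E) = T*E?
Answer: 4900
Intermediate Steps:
P(T, E) = E*T
v = 16 (v = 4² = 16)
((P(8, -5) - 46) + v)² = ((-5*8 - 46) + 16)² = ((-40 - 46) + 16)² = (-86 + 16)² = (-70)² = 4900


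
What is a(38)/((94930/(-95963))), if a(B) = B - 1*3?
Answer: -671741/18986 ≈ -35.381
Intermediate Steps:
a(B) = -3 + B (a(B) = B - 3 = -3 + B)
a(38)/((94930/(-95963))) = (-3 + 38)/((94930/(-95963))) = 35/((94930*(-1/95963))) = 35/(-94930/95963) = 35*(-95963/94930) = -671741/18986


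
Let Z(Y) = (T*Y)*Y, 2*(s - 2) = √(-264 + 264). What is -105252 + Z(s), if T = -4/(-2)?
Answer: -105244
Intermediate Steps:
T = 2 (T = -4*(-½) = 2)
s = 2 (s = 2 + √(-264 + 264)/2 = 2 + √0/2 = 2 + (½)*0 = 2 + 0 = 2)
Z(Y) = 2*Y² (Z(Y) = (2*Y)*Y = 2*Y²)
-105252 + Z(s) = -105252 + 2*2² = -105252 + 2*4 = -105252 + 8 = -105244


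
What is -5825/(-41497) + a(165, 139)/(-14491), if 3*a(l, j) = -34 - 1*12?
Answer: 255139087/1803999081 ≈ 0.14143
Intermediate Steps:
a(l, j) = -46/3 (a(l, j) = (-34 - 1*12)/3 = (-34 - 12)/3 = (⅓)*(-46) = -46/3)
-5825/(-41497) + a(165, 139)/(-14491) = -5825/(-41497) - 46/3/(-14491) = -5825*(-1/41497) - 46/3*(-1/14491) = 5825/41497 + 46/43473 = 255139087/1803999081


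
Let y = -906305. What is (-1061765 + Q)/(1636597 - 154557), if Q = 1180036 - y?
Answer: 18296/26465 ≈ 0.69133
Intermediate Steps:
Q = 2086341 (Q = 1180036 - 1*(-906305) = 1180036 + 906305 = 2086341)
(-1061765 + Q)/(1636597 - 154557) = (-1061765 + 2086341)/(1636597 - 154557) = 1024576/1482040 = 1024576*(1/1482040) = 18296/26465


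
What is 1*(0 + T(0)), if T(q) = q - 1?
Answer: -1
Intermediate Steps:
T(q) = -1 + q
1*(0 + T(0)) = 1*(0 + (-1 + 0)) = 1*(0 - 1) = 1*(-1) = -1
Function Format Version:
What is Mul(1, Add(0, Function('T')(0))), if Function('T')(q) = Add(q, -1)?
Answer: -1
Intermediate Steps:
Function('T')(q) = Add(-1, q)
Mul(1, Add(0, Function('T')(0))) = Mul(1, Add(0, Add(-1, 0))) = Mul(1, Add(0, -1)) = Mul(1, -1) = -1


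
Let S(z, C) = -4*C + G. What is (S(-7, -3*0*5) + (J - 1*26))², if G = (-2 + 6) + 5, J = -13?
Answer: 900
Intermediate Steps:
G = 9 (G = 4 + 5 = 9)
S(z, C) = 9 - 4*C (S(z, C) = -4*C + 9 = 9 - 4*C)
(S(-7, -3*0*5) + (J - 1*26))² = ((9 - 4*(-3*0)*5) + (-13 - 1*26))² = ((9 - 0*5) + (-13 - 26))² = ((9 - 4*0) - 39)² = ((9 + 0) - 39)² = (9 - 39)² = (-30)² = 900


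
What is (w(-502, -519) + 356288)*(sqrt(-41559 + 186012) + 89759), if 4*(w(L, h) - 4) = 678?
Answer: 63991255557/2 + 712923*sqrt(144453)/2 ≈ 3.2131e+10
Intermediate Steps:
w(L, h) = 347/2 (w(L, h) = 4 + (1/4)*678 = 4 + 339/2 = 347/2)
(w(-502, -519) + 356288)*(sqrt(-41559 + 186012) + 89759) = (347/2 + 356288)*(sqrt(-41559 + 186012) + 89759) = 712923*(sqrt(144453) + 89759)/2 = 712923*(89759 + sqrt(144453))/2 = 63991255557/2 + 712923*sqrt(144453)/2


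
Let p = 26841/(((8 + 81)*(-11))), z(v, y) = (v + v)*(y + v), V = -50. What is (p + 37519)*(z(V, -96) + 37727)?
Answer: 174602164820/89 ≈ 1.9618e+9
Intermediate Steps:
z(v, y) = 2*v*(v + y) (z(v, y) = (2*v)*(v + y) = 2*v*(v + y))
p = -26841/979 (p = 26841/((89*(-11))) = 26841/(-979) = 26841*(-1/979) = -26841/979 ≈ -27.417)
(p + 37519)*(z(V, -96) + 37727) = (-26841/979 + 37519)*(2*(-50)*(-50 - 96) + 37727) = 36704260*(2*(-50)*(-146) + 37727)/979 = 36704260*(14600 + 37727)/979 = (36704260/979)*52327 = 174602164820/89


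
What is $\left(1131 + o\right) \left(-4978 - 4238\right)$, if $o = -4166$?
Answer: $27970560$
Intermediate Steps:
$\left(1131 + o\right) \left(-4978 - 4238\right) = \left(1131 - 4166\right) \left(-4978 - 4238\right) = \left(-3035\right) \left(-9216\right) = 27970560$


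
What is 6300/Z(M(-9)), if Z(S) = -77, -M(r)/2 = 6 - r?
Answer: -900/11 ≈ -81.818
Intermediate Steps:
M(r) = -12 + 2*r (M(r) = -2*(6 - r) = -12 + 2*r)
6300/Z(M(-9)) = 6300/(-77) = 6300*(-1/77) = -900/11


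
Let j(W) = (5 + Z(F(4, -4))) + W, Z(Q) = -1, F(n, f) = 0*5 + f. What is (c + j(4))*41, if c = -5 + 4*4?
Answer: 779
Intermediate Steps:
F(n, f) = f (F(n, f) = 0 + f = f)
j(W) = 4 + W (j(W) = (5 - 1) + W = 4 + W)
c = 11 (c = -5 + 16 = 11)
(c + j(4))*41 = (11 + (4 + 4))*41 = (11 + 8)*41 = 19*41 = 779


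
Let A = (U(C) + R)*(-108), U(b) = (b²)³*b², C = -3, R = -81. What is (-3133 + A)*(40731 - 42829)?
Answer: 1474837354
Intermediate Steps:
U(b) = b⁸ (U(b) = b⁶*b² = b⁸)
A = -699840 (A = ((-3)⁸ - 81)*(-108) = (6561 - 81)*(-108) = 6480*(-108) = -699840)
(-3133 + A)*(40731 - 42829) = (-3133 - 699840)*(40731 - 42829) = -702973*(-2098) = 1474837354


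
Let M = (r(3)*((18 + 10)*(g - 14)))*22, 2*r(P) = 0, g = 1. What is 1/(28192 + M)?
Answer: 1/28192 ≈ 3.5471e-5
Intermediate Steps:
r(P) = 0 (r(P) = (½)*0 = 0)
M = 0 (M = (0*((18 + 10)*(1 - 14)))*22 = (0*(28*(-13)))*22 = (0*(-364))*22 = 0*22 = 0)
1/(28192 + M) = 1/(28192 + 0) = 1/28192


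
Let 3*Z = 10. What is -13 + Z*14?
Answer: 101/3 ≈ 33.667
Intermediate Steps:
Z = 10/3 (Z = (⅓)*10 = 10/3 ≈ 3.3333)
-13 + Z*14 = -13 + (10/3)*14 = -13 + 140/3 = 101/3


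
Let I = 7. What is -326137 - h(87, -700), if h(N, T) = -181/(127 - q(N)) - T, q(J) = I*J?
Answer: -157535615/482 ≈ -3.2684e+5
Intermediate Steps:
q(J) = 7*J
h(N, T) = -T - 181/(127 - 7*N) (h(N, T) = -181/(127 - 7*N) - T = -T - 181/(127 - 7*N))
-326137 - h(87, -700) = -326137 - (181 + 127*(-700) - 7*87*(-700))/(-127 + 7*87) = -326137 - (181 - 88900 + 426300)/(-127 + 609) = -326137 - 337581/482 = -157535615/482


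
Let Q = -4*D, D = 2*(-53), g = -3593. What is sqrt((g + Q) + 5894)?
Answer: 5*sqrt(109) ≈ 52.202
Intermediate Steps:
D = -106
Q = 424 (Q = -4*(-106) = 424)
sqrt((g + Q) + 5894) = sqrt((-3593 + 424) + 5894) = sqrt(-3169 + 5894) = sqrt(2725) = 5*sqrt(109)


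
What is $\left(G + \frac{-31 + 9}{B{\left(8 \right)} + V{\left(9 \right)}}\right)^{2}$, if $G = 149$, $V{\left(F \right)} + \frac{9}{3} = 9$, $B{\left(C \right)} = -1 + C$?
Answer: $\frac{3667225}{169} \approx 21700.0$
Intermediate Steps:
$V{\left(F \right)} = 6$ ($V{\left(F \right)} = -3 + 9 = 6$)
$\left(G + \frac{-31 + 9}{B{\left(8 \right)} + V{\left(9 \right)}}\right)^{2} = \left(149 + \frac{-31 + 9}{\left(-1 + 8\right) + 6}\right)^{2} = \left(149 - \frac{22}{7 + 6}\right)^{2} = \left(149 - \frac{22}{13}\right)^{2} = \left(\frac{1915}{13}\right)^{2} = \frac{3667225}{169}$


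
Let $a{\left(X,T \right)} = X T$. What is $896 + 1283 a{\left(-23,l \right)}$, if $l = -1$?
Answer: $30405$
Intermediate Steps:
$a{\left(X,T \right)} = T X$
$896 + 1283 a{\left(-23,l \right)} = 896 + 1283 \left(\left(-1\right) \left(-23\right)\right) = 896 + 1283 \cdot 23 = 896 + 29509 = 30405$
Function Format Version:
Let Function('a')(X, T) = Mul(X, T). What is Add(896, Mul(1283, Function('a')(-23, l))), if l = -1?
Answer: 30405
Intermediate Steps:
Function('a')(X, T) = Mul(T, X)
Add(896, Mul(1283, Function('a')(-23, l))) = Add(896, Mul(1283, Mul(-1, -23))) = Add(896, Mul(1283, 23)) = Add(896, 29509) = 30405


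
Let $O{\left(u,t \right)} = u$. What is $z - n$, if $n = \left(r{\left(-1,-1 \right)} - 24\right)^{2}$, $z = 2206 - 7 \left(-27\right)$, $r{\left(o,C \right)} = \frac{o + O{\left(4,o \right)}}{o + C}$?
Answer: $\frac{6979}{4} \approx 1744.8$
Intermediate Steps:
$r{\left(o,C \right)} = \frac{4 + o}{C + o}$ ($r{\left(o,C \right)} = \frac{o + 4}{o + C} = \frac{4 + o}{C + o}$)
$z = 2395$ ($z = 2206 - -189 = 2206 + 189 = 2395$)
$n = \frac{2601}{4}$ ($n = \left(\frac{4 - 1}{-1 - 1} - 24\right)^{2} = \left(\frac{1}{-2} \cdot 3 - 24\right)^{2} = \left(\left(- \frac{1}{2}\right) 3 - 24\right)^{2} = \left(- \frac{3}{2} - 24\right)^{2} = \left(- \frac{51}{2}\right)^{2} = \frac{2601}{4} \approx 650.25$)
$z - n = 2395 - \frac{2601}{4} = \frac{6979}{4}$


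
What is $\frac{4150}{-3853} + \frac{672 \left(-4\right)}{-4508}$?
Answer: $- \frac{298262}{620333} \approx -0.48081$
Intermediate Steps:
$\frac{4150}{-3853} + \frac{672 \left(-4\right)}{-4508} = 4150 \left(- \frac{1}{3853}\right) - - \frac{96}{161} = - \frac{4150}{3853} + \frac{96}{161} = - \frac{298262}{620333}$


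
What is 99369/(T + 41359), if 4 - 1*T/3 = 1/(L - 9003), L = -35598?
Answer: 492439641/205020886 ≈ 2.4019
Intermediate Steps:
T = 178405/14867 (T = 12 - 3/(-35598 - 9003) = 12 - 3/(-44601) = 12 - 3*(-1/44601) = 12 + 1/14867 = 178405/14867 ≈ 12.000)
99369/(T + 41359) = 99369/(178405/14867 + 41359) = 99369/(615062658/14867) = 99369*(14867/615062658) = 492439641/205020886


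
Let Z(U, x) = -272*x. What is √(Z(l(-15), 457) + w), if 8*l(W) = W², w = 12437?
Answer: 7*I*√2283 ≈ 334.47*I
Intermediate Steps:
l(W) = W²/8
√(Z(l(-15), 457) + w) = √(-272*457 + 12437) = √(-124304 + 12437) = √(-111867) = 7*I*√2283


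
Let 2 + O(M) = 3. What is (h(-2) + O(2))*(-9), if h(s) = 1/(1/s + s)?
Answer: -27/5 ≈ -5.4000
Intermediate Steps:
O(M) = 1 (O(M) = -2 + 3 = 1)
h(s) = 1/(s + 1/s) (h(s) = 1/(1/s + s) = 1/(s + 1/s))
(h(-2) + O(2))*(-9) = (-2/(1 + (-2)**2) + 1)*(-9) = (-2/(1 + 4) + 1)*(-9) = (-2/5 + 1)*(-9) = (3/5)*(-9) = -27/5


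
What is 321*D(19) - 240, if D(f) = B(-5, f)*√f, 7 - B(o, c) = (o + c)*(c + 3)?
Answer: -240 - 96621*√19 ≈ -4.2140e+5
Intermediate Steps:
B(o, c) = 7 - (3 + c)*(c + o) (B(o, c) = 7 - (o + c)*(c + 3) = 7 - (c + o)*(3 + c) = 7 - (3 + c)*(c + o))
D(f) = √f*(22 - f² + 2*f) (D(f) = (7 - f² - 3*f - 3*(-5) - 1*f*(-5))*√f = (7 - f² - 3*f + 15 + 5*f)*√f = (22 - f² + 2*f)*√f = √f*(22 - f² + 2*f))
321*D(19) - 240 = 321*(√19*(22 - 1*19² + 2*19)) - 240 = 321*(√19*(22 - 1*361 + 38)) - 240 = 321*(√19*(22 - 361 + 38)) - 240 = 321*(√19*(-301)) - 240 = 321*(-301*√19) - 240 = -96621*√19 - 240 = -240 - 96621*√19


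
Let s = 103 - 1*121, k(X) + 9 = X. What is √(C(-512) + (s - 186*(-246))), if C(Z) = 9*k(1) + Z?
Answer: √45154 ≈ 212.49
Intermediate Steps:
k(X) = -9 + X
C(Z) = -72 + Z (C(Z) = 9*(-9 + 1) + Z = 9*(-8) + Z = -72 + Z)
s = -18 (s = 103 - 121 = -18)
√(C(-512) + (s - 186*(-246))) = √((-72 - 512) + (-18 - 186*(-246))) = √(-584 + (-18 + 45756)) = √(-584 + 45738) = √45154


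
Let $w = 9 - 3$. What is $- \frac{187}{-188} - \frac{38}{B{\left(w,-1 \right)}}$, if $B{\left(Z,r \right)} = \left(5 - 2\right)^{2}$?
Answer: $- \frac{5461}{1692} \approx -3.2275$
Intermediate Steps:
$w = 6$ ($w = 9 - 3 = 6$)
$B{\left(Z,r \right)} = 9$ ($B{\left(Z,r \right)} = 3^{2} = 9$)
$- \frac{187}{-188} - \frac{38}{B{\left(w,-1 \right)}} = - \frac{187}{-188} - \frac{38}{9} = \left(-187\right) \left(- \frac{1}{188}\right) - \frac{38}{9} = \frac{187}{188} - \frac{38}{9} = - \frac{5461}{1692}$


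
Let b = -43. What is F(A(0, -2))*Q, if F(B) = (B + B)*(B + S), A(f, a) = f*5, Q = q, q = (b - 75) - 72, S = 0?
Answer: 0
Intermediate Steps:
q = -190 (q = (-43 - 75) - 72 = -118 - 72 = -190)
Q = -190
A(f, a) = 5*f
F(B) = 2*B² (F(B) = (B + B)*(B + 0) = (2*B)*B = 2*B²)
F(A(0, -2))*Q = (2*(5*0)²)*(-190) = (2*0²)*(-190) = (2*0)*(-190) = 0*(-190) = 0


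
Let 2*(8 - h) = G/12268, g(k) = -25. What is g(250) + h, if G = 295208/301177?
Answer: -15703104504/923709859 ≈ -17.000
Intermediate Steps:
G = 295208/301177 (G = 295208*(1/301177) = 295208/301177 ≈ 0.98018)
h = 7389641971/923709859 (h = 8 - 147604/(301177*12268) = 8 - ½*73802/923709859 = 8 - 36901/923709859 = 7389641971/923709859 ≈ 8.0000)
g(250) + h = -25 + 7389641971/923709859 = -15703104504/923709859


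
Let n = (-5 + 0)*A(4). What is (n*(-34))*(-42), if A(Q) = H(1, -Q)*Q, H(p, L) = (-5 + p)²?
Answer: -456960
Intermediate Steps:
A(Q) = 16*Q (A(Q) = (-5 + 1)²*Q = (-4)²*Q = 16*Q)
n = -320 (n = (-5 + 0)*(16*4) = -5*64 = -320)
(n*(-34))*(-42) = -320*(-34)*(-42) = 10880*(-42) = -456960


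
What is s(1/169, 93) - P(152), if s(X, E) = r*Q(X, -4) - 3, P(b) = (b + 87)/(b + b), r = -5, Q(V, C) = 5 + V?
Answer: -1480439/51376 ≈ -28.816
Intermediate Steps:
P(b) = (87 + b)/(2*b) (P(b) = (87 + b)/((2*b)) = (87 + b)*(1/(2*b)) = (87 + b)/(2*b))
s(X, E) = -28 - 5*X (s(X, E) = -5*(5 + X) - 3 = (-25 - 5*X) - 3 = -28 - 5*X)
s(1/169, 93) - P(152) = (-28 - 5/169) - (87 + 152)/(2*152) = (-28 - 5*1/169) - 239/(2*152) = (-28 - 5/169) - 1*239/304 = -4737/169 - 239/304 = -1480439/51376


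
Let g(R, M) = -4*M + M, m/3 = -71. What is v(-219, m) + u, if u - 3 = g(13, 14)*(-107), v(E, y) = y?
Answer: 4284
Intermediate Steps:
m = -213 (m = 3*(-71) = -213)
g(R, M) = -3*M
u = 4497 (u = 3 - 3*14*(-107) = 3 - 42*(-107) = 3 + 4494 = 4497)
v(-219, m) + u = -213 + 4497 = 4284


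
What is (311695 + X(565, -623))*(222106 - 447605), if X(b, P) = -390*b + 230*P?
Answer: 11713545555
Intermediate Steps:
(311695 + X(565, -623))*(222106 - 447605) = (311695 + (-390*565 + 230*(-623)))*(222106 - 447605) = (311695 + (-220350 - 143290))*(-225499) = (311695 - 363640)*(-225499) = -51945*(-225499) = 11713545555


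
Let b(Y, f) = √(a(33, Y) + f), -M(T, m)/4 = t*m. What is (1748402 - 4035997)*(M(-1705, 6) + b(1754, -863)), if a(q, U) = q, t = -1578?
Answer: -86635797840 - 2287595*I*√830 ≈ -8.6636e+10 - 6.5905e+7*I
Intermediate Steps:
M(T, m) = 6312*m (M(T, m) = -(-6312)*m = 6312*m)
b(Y, f) = √(33 + f)
(1748402 - 4035997)*(M(-1705, 6) + b(1754, -863)) = (1748402 - 4035997)*(6312*6 + √(33 - 863)) = -2287595*(37872 + √(-830)) = -2287595*(37872 + I*√830) = -86635797840 - 2287595*I*√830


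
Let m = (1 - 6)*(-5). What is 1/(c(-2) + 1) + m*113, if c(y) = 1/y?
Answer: 2827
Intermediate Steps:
c(y) = 1/y
m = 25 (m = -5*(-5) = 25)
1/(c(-2) + 1) + m*113 = 1/(1/(-2) + 1) + 25*113 = 1/(-1/2 + 1) + 2825 = 1/(1/2) + 2825 = 2 + 2825 = 2827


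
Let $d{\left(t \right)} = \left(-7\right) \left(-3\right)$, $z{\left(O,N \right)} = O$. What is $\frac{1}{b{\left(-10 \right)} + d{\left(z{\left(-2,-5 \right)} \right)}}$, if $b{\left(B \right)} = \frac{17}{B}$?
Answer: $\frac{10}{193} \approx 0.051813$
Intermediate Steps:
$d{\left(t \right)} = 21$
$\frac{1}{b{\left(-10 \right)} + d{\left(z{\left(-2,-5 \right)} \right)}} = \frac{1}{\frac{17}{-10} + 21} = \frac{1}{17 \left(- \frac{1}{10}\right) + 21} = \frac{1}{- \frac{17}{10} + 21} = \frac{1}{\frac{193}{10}} = \frac{10}{193}$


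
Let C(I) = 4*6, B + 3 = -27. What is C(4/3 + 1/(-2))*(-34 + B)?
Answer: -1536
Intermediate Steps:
B = -30 (B = -3 - 27 = -30)
C(I) = 24
C(4/3 + 1/(-2))*(-34 + B) = 24*(-34 - 30) = 24*(-64) = -1536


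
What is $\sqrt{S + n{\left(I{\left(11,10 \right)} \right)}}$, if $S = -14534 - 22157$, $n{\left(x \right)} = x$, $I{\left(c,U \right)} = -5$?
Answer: $2 i \sqrt{9174} \approx 191.56 i$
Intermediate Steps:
$S = -36691$ ($S = -14534 - 22157 = -36691$)
$\sqrt{S + n{\left(I{\left(11,10 \right)} \right)}} = \sqrt{-36691 - 5} = \sqrt{-36696} = 2 i \sqrt{9174}$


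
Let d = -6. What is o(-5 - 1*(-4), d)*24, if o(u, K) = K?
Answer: -144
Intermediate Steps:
o(-5 - 1*(-4), d)*24 = -6*24 = -144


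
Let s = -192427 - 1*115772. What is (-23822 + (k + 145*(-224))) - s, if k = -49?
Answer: 251848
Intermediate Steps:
s = -308199 (s = -192427 - 115772 = -308199)
(-23822 + (k + 145*(-224))) - s = (-23822 + (-49 + 145*(-224))) - 1*(-308199) = (-23822 + (-49 - 32480)) + 308199 = (-23822 - 32529) + 308199 = -56351 + 308199 = 251848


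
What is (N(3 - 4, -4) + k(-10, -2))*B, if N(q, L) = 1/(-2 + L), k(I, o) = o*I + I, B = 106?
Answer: 3127/3 ≈ 1042.3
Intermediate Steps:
k(I, o) = I + I*o (k(I, o) = I*o + I = I + I*o)
(N(3 - 4, -4) + k(-10, -2))*B = (1/(-2 - 4) - 10*(1 - 2))*106 = (1/(-6) - 10*(-1))*106 = (-⅙ + 10)*106 = (59/6)*106 = 3127/3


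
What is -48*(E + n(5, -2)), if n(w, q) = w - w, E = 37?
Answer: -1776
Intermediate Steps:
n(w, q) = 0
-48*(E + n(5, -2)) = -48*(37 + 0) = -48*37 = -1776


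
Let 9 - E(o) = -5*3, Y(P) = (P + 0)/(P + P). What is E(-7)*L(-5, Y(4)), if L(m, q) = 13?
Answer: 312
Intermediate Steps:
Y(P) = ½ (Y(P) = P/((2*P)) = P*(1/(2*P)) = ½)
E(o) = 24 (E(o) = 9 - (-5)*3 = 9 - 1*(-15) = 9 + 15 = 24)
E(-7)*L(-5, Y(4)) = 24*13 = 312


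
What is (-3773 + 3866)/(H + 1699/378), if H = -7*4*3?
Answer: -35154/30053 ≈ -1.1697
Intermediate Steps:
H = -84 (H = -28*3 = -84)
(-3773 + 3866)/(H + 1699/378) = (-3773 + 3866)/(-84 + 1699/378) = 93/(-84 + 1699*(1/378)) = 93/(-84 + 1699/378) = 93/(-30053/378) = 93*(-378/30053) = -35154/30053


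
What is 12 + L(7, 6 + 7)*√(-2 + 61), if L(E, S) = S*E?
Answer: 12 + 91*√59 ≈ 710.98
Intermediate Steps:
L(E, S) = E*S
12 + L(7, 6 + 7)*√(-2 + 61) = 12 + (7*(6 + 7))*√(-2 + 61) = 12 + (7*13)*√59 = 12 + 91*√59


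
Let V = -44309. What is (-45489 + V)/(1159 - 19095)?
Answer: 761/152 ≈ 5.0066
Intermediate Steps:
(-45489 + V)/(1159 - 19095) = (-45489 - 44309)/(1159 - 19095) = -89798/(-17936) = -89798*(-1/17936) = 761/152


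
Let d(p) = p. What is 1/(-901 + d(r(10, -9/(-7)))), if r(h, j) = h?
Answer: -1/891 ≈ -0.0011223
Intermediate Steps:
1/(-901 + d(r(10, -9/(-7)))) = 1/(-901 + 10) = 1/(-891) = -1/891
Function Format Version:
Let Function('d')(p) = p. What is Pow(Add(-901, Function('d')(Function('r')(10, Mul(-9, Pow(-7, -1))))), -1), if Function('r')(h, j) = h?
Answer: Rational(-1, 891) ≈ -0.0011223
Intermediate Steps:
Pow(Add(-901, Function('d')(Function('r')(10, Mul(-9, Pow(-7, -1))))), -1) = Pow(Add(-901, 10), -1) = Pow(-891, -1) = Rational(-1, 891)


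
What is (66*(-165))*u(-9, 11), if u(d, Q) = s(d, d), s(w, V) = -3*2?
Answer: 65340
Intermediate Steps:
s(w, V) = -6
u(d, Q) = -6
(66*(-165))*u(-9, 11) = (66*(-165))*(-6) = -10890*(-6) = 65340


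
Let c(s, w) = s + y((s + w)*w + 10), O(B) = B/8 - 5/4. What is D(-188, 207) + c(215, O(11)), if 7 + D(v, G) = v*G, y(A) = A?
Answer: -2474951/64 ≈ -38671.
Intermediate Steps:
O(B) = -5/4 + B/8 (O(B) = B*(⅛) - 5*¼ = B/8 - 5/4 = -5/4 + B/8)
c(s, w) = 10 + s + w*(s + w) (c(s, w) = s + ((s + w)*w + 10) = s + (w*(s + w) + 10) = s + (10 + w*(s + w)) = 10 + s + w*(s + w))
D(v, G) = -7 + G*v (D(v, G) = -7 + v*G = -7 + G*v)
D(-188, 207) + c(215, O(11)) = (-7 + 207*(-188)) + (10 + 215 + (-5/4 + (⅛)*11)² + 215*(-5/4 + (⅛)*11)) = (-7 - 38916) + (10 + 215 + (-5/4 + 11/8)² + 215*(-5/4 + 11/8)) = -38923 + (10 + 215 + (⅛)² + 215*(⅛)) = -38923 + (10 + 215 + 1/64 + 215/8) = -38923 + 16121/64 = -2474951/64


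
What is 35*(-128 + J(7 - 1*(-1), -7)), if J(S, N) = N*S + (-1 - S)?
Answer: -6755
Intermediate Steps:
J(S, N) = -1 - S + N*S
35*(-128 + J(7 - 1*(-1), -7)) = 35*(-128 + (-1 - (7 - 1*(-1)) - 7*(7 - 1*(-1)))) = 35*(-128 + (-1 - (7 + 1) - 7*(7 + 1))) = 35*(-128 + (-1 - 1*8 - 7*8)) = 35*(-128 + (-1 - 8 - 56)) = 35*(-128 - 65) = 35*(-193) = -6755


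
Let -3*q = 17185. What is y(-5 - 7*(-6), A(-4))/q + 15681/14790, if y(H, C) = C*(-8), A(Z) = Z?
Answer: 17870543/16944410 ≈ 1.0547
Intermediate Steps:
q = -17185/3 (q = -1/3*17185 = -17185/3 ≈ -5728.3)
y(H, C) = -8*C
y(-5 - 7*(-6), A(-4))/q + 15681/14790 = (-8*(-4))/(-17185/3) + 15681/14790 = 32*(-3/17185) + 15681*(1/14790) = -96/17185 + 5227/4930 = 17870543/16944410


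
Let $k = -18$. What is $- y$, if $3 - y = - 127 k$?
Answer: $2283$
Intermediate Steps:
$y = -2283$ ($y = 3 - \left(-127\right) \left(-18\right) = 3 - 2286 = -2283$)
$- y = \left(-1\right) \left(-2283\right) = 2283$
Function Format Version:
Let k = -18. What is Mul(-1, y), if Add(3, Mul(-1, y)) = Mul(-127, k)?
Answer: 2283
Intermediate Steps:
y = -2283 (y = Add(3, Mul(-1, Mul(-127, -18))) = Add(3, Mul(-1, 2286)) = Add(3, -2286) = -2283)
Mul(-1, y) = Mul(-1, -2283) = 2283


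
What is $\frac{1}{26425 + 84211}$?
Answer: $\frac{1}{110636} \approx 9.0386 \cdot 10^{-6}$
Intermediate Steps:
$\frac{1}{26425 + 84211} = \frac{1}{110636}$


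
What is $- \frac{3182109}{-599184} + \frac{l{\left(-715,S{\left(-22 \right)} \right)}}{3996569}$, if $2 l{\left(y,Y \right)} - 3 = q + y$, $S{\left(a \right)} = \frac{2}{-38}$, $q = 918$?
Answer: $\frac{4239193299991}{798226733232} \approx 5.3108$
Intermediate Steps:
$S{\left(a \right)} = - \frac{1}{19}$ ($S{\left(a \right)} = 2 \left(- \frac{1}{38}\right) = - \frac{1}{19}$)
$l{\left(y,Y \right)} = \frac{921}{2} + \frac{y}{2}$ ($l{\left(y,Y \right)} = \frac{3}{2} + \frac{918 + y}{2} = \frac{3}{2} + \left(459 + \frac{y}{2}\right) = \frac{921}{2} + \frac{y}{2}$)
$- \frac{3182109}{-599184} + \frac{l{\left(-715,S{\left(-22 \right)} \right)}}{3996569} = - \frac{3182109}{-599184} + \frac{\frac{921}{2} + \frac{1}{2} \left(-715\right)}{3996569} = \left(-3182109\right) \left(- \frac{1}{599184}\right) + \left(\frac{921}{2} - \frac{715}{2}\right) \frac{1}{3996569} = \frac{1060703}{199728} + 103 \cdot \frac{1}{3996569} = \frac{1060703}{199728} + \frac{103}{3996569} = \frac{4239193299991}{798226733232}$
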